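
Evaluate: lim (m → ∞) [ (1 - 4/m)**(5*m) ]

Write it as [(1 - 4/m)^m]^(5) · (1 - 4/m)^(0). The bracketed term tends to e^(-4) and the second factor to 1, so the limit is e^(-20).

e^(-20)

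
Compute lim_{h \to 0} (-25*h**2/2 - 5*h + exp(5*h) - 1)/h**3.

125/6

Direct substitution gives 0/0.
Apply L'Hôpital: lim (-25*h + 5*e^(5*h) - 5)/(3*h^2), still 0/0.
Apply L'Hôpital: lim (25*e^(5*h) - 25)/(6*h), still 0/0.
After 3 applications of L'Hôpital's rule the quotient is (125*e^(5*h))/(6); substituting h = 0 gives 125/6.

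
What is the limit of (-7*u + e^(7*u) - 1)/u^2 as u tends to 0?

49/2

Direct substitution gives 0/0.
Apply L'Hôpital: lim (7*e^(7*u) - 7)/(2*u), still 0/0.
After 2 applications of L'Hôpital's rule the quotient is (49*e^(7*u))/(2); substituting u = 0 gives 49/2.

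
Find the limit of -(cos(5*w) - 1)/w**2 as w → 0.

Direct substitution gives 0/0.
Apply L'Hôpital: lim (-5*sin(5*w))/(-2*w), still 0/0.
After 2 applications of L'Hôpital's rule the quotient is (-25*cos(5*w))/(-2); substituting w = 0 gives 25/2.

25/2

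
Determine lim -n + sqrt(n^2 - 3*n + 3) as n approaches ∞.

-3/2

An ∞ − ∞ form. Rationalising with the conjugate, the difference becomes (-3n + 3) / (√(n^2 - 3*n + 3) + n).
For large n the denominator behaves like 2·n, so the quotient tends to -3/2 = -3/2.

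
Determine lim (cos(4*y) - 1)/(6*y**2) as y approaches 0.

-4/3

Direct substitution gives 0/0.
Apply L'Hôpital: lim (-4*sin(4*y))/(12*y), still 0/0.
After 2 applications of L'Hôpital's rule the quotient is (-16*cos(4*y))/(12); substituting y = 0 gives -4/3.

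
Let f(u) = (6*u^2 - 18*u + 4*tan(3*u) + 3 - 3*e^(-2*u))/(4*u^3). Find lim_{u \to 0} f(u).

Substitution gives 0/0 (the numerator vanishes to order 3).
Expand each term to order u^3: the coefficient of u^3 in -3·e^(-2u) is 4 and in 4·tan(3u) is 36.
Lower-order terms cancel with the polynomial part, so the numerator is (40)·u^3 + o(u^3), and the limit is (40)/(4) = 10.

10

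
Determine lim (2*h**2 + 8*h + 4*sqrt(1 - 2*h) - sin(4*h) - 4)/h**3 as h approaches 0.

Substitution gives 0/0 (the numerator vanishes to order 3).
Expand each term to order h^3: the coefficient of h^3 in 4·√(1 - 2h) is -2 and in −sin(4h) is 32/3.
Lower-order terms cancel with the polynomial part, so the numerator is (26/3)·h^3 + o(h^3), and the limit is (26/3)/(1) = 26/3.

26/3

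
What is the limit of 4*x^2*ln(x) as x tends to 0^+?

0

This is a 0·(−∞) form. Rewrite as 4·ln(x) / x^(−2) and apply L'Hôpital:
the derivative quotient is 4·(1/x) / (−2·x^(−3)) = (-4/2)·x^2 → 0.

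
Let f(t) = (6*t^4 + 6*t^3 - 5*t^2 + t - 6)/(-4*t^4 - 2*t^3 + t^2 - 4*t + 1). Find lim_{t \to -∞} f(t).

-3/2

Numerator and denominator both have degree 4.
Dividing every term by t^4, all lower-order terms vanish and the limit is the ratio of leading coefficients, 6/(-4) = -3/2.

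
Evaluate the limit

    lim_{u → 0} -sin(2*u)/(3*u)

Substitution gives 0/0.
Write it as (2/(-3))·sin(2u)/(2u); since sin(θ)/θ → 1, the limit is -2/3.

-2/3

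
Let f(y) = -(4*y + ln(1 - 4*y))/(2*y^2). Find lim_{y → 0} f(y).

Direct substitution gives 0/0.
Apply L'Hôpital: lim (4 - 4/(1 - 4*y))/(-4*y), still 0/0.
After 2 applications of L'Hôpital's rule the quotient is (-16/(1 - 4*y)^2)/(-4); substituting y = 0 gives 4.

4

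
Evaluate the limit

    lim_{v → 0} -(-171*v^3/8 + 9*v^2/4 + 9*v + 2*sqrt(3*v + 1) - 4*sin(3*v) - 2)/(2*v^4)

405/128

Substitution gives 0/0; apply L'Hôpital's rule 4 times.
After differentiating numerator and denominator 4 times the quotient is (-324*sin(3*v) - 1215/(8*(3*v + 1)^(7/2)))/(-48); at v = 0 this is 405/128.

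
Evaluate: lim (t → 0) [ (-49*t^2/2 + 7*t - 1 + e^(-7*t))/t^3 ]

-343/6

Direct substitution gives 0/0.
Apply L'Hôpital: lim (-49*t + 7 - 7*e^(-7*t))/(3*t^2), still 0/0.
Apply L'Hôpital: lim (-49 + 49*e^(-7*t))/(6*t), still 0/0.
After 3 applications of L'Hôpital's rule the quotient is (-343*e^(-7*t))/(6); substituting t = 0 gives -343/6.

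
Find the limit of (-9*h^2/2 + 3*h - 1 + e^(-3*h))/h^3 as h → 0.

-9/2

Direct substitution gives 0/0.
Apply L'Hôpital: lim (-9*h + 3 - 3*e^(-3*h))/(3*h^2), still 0/0.
Apply L'Hôpital: lim (-9 + 9*e^(-3*h))/(6*h), still 0/0.
After 3 applications of L'Hôpital's rule the quotient is (-27*e^(-3*h))/(6); substituting h = 0 gives -9/2.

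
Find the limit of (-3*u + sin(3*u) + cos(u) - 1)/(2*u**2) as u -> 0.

-1/4

Substitution gives 0/0; apply L'Hôpital's rule 2 times.
After differentiating numerator and denominator 2 times the quotient is (-9*sin(3*u) - cos(u))/(4); at u = 0 this is -1/4.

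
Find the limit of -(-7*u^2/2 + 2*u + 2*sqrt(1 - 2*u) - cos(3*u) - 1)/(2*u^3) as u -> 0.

1/2

Substitution gives 0/0; apply L'Hôpital's rule 3 times.
After differentiating numerator and denominator 3 times the quotient is (-27*sin(3*u) - 6/(1 - 2*u)^(5/2))/(-12); at u = 0 this is 1/2.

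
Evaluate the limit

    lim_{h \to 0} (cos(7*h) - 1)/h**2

-49/2

Direct substitution gives 0/0.
Apply L'Hôpital: lim (-7*sin(7*h))/(2*h), still 0/0.
After 2 applications of L'Hôpital's rule the quotient is (-49*cos(7*h))/(2); substituting h = 0 gives -49/2.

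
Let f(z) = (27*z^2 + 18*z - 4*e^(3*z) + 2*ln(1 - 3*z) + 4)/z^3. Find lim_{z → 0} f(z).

Substitution gives 0/0 (the numerator vanishes to order 3).
Expand each term to order z^3: the coefficient of z^3 in 2·ln(1 - 3z) is -18 and in -4·e^(3z) is -18.
Lower-order terms cancel with the polynomial part, so the numerator is (-36)·z^3 + o(z^3), and the limit is (-36)/(1) = -36.

-36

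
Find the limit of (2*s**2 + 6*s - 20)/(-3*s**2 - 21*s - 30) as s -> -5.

-14/9

At s = -5 both the top and bottom vanish — a removable singularity. Factoring out (s + 5) from each leaves (2*s - 4)/(-3*s - 6), which at s = -5 equals -14/9.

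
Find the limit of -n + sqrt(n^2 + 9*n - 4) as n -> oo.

9/2

This has the form ∞ − ∞. Multiply and divide by the conjugate √(n^2 + 9*n - 4) + n.
That gives (9n - 4) / (√(n^2 + 9*n - 4) + n).
Divide numerator and denominator by n: the limit is 9/(2·1) = 9/2.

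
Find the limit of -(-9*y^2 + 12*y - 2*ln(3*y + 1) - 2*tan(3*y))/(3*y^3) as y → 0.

Substitution gives 0/0 (the numerator vanishes to order 3).
Expand each term to order y^3: the coefficient of y^3 in -2·ln(1 + 3y) is -18 and in -2·tan(3y) is -18.
Lower-order terms cancel with the polynomial part, so the numerator is (-36)·y^3 + o(y^3), and the limit is (-36)/(-3) = 12.

12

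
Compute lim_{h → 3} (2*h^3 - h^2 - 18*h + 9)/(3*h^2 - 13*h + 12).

6

At h = 3 both the top and bottom vanish — a removable singularity. Factoring out (h - 3) from each leaves (2*h^2 + 5*h - 3)/(3*h - 4), which at h = 3 equals 6.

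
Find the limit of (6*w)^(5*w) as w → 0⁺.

Base → 0⁺ and exponent → 0⁺: a 0^0 form.
Take logs: 5w·ln(6w). This is 0·(−∞); rewriting as ln(6w)/(1/(5w)) and applying L'Hôpital gives 0.
Hence the limit is e^0 = 1.

1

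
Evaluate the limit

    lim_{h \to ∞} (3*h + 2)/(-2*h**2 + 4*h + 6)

0

The denominator has degree 2 and the numerator degree 1. Dividing numerator and denominator by h^2 sends every term to 0 except the leading denominator term, so the limit is 0.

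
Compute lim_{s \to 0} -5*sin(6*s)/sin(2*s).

Substitution gives 0/0.
Divide numerator and denominator by s: sin(6s)/s → 6 and sin(2s)/s → 2, so the limit is -5·6/2 = -15.

-15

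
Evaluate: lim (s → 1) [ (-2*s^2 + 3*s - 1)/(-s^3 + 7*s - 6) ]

Since s = 1 makes numerator and denominator zero, (s - 1) divides both.
Cancelling it gives (1 - 2*s)/(-s^2 - s + 6); now plug in s = 1 to get -1/4.

-1/4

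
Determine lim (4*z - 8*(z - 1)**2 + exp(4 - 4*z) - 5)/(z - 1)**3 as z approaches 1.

Direct substitution gives 0/0.
Apply L'Hôpital: lim (-16*z - 4*e^(4 - 4*z) + 20)/(3*(z - 1)^2), still 0/0.
Apply L'Hôpital: lim (16*e^(4 - 4*z) - 16)/(6*z - 6), still 0/0.
After 3 applications of L'Hôpital's rule the quotient is (-64*e^(4 - 4*z))/(6); substituting z = 1 gives -32/3.

-32/3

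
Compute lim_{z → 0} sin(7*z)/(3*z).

7/3

Substitution gives 0/0.
Write it as (7/3)·sin(7z)/(7z); since sin(u)/u → 1, the limit is 7/3.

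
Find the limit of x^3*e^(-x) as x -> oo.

0

Write as x^3/e^{1x}, an ∞/∞ form.
Exponential growth dominates any polynomial, so repeated L'Hôpital (or the standard result) gives 0.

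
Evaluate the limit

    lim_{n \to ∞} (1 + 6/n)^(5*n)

Let L be the limit and take ln: ln L = lim (5n)·ln(1 + 6/n) = lim (5n)·(6/n + O(1/n²)) = 30.
Hence L = e^(30).

e^(30)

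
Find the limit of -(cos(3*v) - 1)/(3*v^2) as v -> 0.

3/2

Direct substitution gives 0/0.
Apply L'Hôpital: lim (-3*sin(3*v))/(-6*v), still 0/0.
After 2 applications of L'Hôpital's rule the quotient is (-9*cos(3*v))/(-6); substituting v = 0 gives 3/2.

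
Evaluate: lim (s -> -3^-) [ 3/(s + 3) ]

-∞

As s → -3⁻, (s + 3) → 0⁻, so (s + 3)^1 → 0⁻ and 3/(s + 3)^1 → -∞.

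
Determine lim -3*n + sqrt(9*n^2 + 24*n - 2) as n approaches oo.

4

This has the form ∞ − ∞. Multiply and divide by the conjugate √(9*n^2 + 24*n - 2) + 3n.
That gives (24n - 2) / (√(9*n^2 + 24*n - 2) + 3n).
Divide numerator and denominator by n: the limit is 24/(2·3) = 4.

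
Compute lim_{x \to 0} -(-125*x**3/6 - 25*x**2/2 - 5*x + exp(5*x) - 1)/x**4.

-625/24

Direct substitution gives 0/0.
Apply L'Hôpital: lim (-125*x^2/2 - 25*x + 5*e^(5*x) - 5)/(-4*x^3), still 0/0.
Apply L'Hôpital: lim (-125*x + 25*e^(5*x) - 25)/(-12*x^2), still 0/0.
Apply L'Hôpital: lim (125*e^(5*x) - 125)/(-24*x), still 0/0.
After 4 applications of L'Hôpital's rule the quotient is (625*e^(5*x))/(-24); substituting x = 0 gives -625/24.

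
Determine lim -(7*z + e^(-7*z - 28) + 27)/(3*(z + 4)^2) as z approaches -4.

-49/6

Direct substitution gives 0/0.
Apply L'Hôpital: lim (7 - 7*e^(-7*z - 28))/(-6*z - 24), still 0/0.
After 2 applications of L'Hôpital's rule the quotient is (49*e^(-7*z - 28))/(-6); substituting z = -4 gives -49/6.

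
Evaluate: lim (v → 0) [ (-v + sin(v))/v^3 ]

Direct substitution gives 0/0.
Apply L'Hôpital: lim (cos(v) - 1)/(3*v^2), still 0/0.
Apply L'Hôpital: lim (-sin(v))/(6*v), still 0/0.
After 3 applications of L'Hôpital's rule the quotient is (-cos(v))/(6); substituting v = 0 gives -1/6.

-1/6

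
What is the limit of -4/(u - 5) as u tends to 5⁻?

∞

As u → 5⁻, (u - 5) → 0⁻, so (u - 5)^1 → 0⁻ and -4/(u - 5)^1 → ∞.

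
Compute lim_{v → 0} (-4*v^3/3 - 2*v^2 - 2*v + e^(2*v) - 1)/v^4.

Direct substitution gives 0/0.
Apply L'Hôpital: lim (-4*v^2 - 4*v + 2*e^(2*v) - 2)/(4*v^3), still 0/0.
Apply L'Hôpital: lim (-8*v + 4*e^(2*v) - 4)/(12*v^2), still 0/0.
Apply L'Hôpital: lim (8*e^(2*v) - 8)/(24*v), still 0/0.
After 4 applications of L'Hôpital's rule the quotient is (16*e^(2*v))/(24); substituting v = 0 gives 2/3.

2/3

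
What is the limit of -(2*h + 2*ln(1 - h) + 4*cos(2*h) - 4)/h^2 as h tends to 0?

Substitution gives 0/0; apply L'Hôpital's rule 2 times.
After differentiating numerator and denominator 2 times the quotient is (-16*cos(2*h) - 2/(h - 1)^2)/(-2); at h = 0 this is 9.

9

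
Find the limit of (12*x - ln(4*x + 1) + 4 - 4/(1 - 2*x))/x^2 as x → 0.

-8

Substitution gives 0/0 (the numerator vanishes to order 2).
Expand each term to order x^2: the coefficient of x^2 in -4·1/(1 - 2x) is -16 and in −ln(1 + 4x) is 8.
Lower-order terms cancel with the polynomial part, so the numerator is (-8)·x^2 + o(x^2), and the limit is (-8)/(1) = -8.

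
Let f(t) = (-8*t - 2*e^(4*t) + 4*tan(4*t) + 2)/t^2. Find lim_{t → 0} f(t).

-16

Substitution gives 0/0 (the numerator vanishes to order 2).
Expand each term to order t^2: the coefficient of t^2 in 4·tan(4t) is 0 and in -2·e^(4t) is -16.
Lower-order terms cancel with the polynomial part, so the numerator is (-16)·t^2 + o(t^2), and the limit is (-16)/(1) = -16.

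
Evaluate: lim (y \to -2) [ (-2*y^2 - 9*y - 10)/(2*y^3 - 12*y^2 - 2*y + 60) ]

-1/70

At y = -2 both the top and bottom vanish — a removable singularity. Factoring out (y + 2) from each leaves (-2*y - 5)/(2*y^2 - 16*y + 30), which at y = -2 equals -1/70.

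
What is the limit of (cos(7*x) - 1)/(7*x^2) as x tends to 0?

-7/2

Direct substitution gives 0/0.
Apply L'Hôpital: lim (-7*sin(7*x))/(14*x), still 0/0.
After 2 applications of L'Hôpital's rule the quotient is (-49*cos(7*x))/(14); substituting x = 0 gives -7/2.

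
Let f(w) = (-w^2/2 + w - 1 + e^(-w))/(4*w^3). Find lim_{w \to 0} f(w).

-1/24

Direct substitution gives 0/0.
Apply L'Hôpital: lim (-w + 1 - e^(-w))/(12*w^2), still 0/0.
Apply L'Hôpital: lim (-1 + e^(-w))/(24*w), still 0/0.
After 3 applications of L'Hôpital's rule the quotient is (-e^(-w))/(24); substituting w = 0 gives -1/24.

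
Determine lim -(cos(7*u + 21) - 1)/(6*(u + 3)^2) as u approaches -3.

49/12

Direct substitution gives 0/0.
Apply L'Hôpital: lim (-7*sin(7*u + 21))/(-12*u - 36), still 0/0.
After 2 applications of L'Hôpital's rule the quotient is (-49*cos(7*u + 21))/(-12); substituting u = -3 gives 49/12.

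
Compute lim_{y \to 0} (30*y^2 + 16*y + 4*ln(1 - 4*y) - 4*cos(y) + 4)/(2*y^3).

-128/3

Substitution gives 0/0 (the numerator vanishes to order 3).
Expand each term to order y^3: the coefficient of y^3 in -4·cos(y) is 0 and in 4·ln(1 - 4y) is -256/3.
Lower-order terms cancel with the polynomial part, so the numerator is (-256/3)·y^3 + o(y^3), and the limit is (-256/3)/(2) = -128/3.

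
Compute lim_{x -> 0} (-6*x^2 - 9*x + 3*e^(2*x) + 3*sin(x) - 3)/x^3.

7/2

Substitution gives 0/0 (the numerator vanishes to order 3).
Expand each term to order x^3: the coefficient of x^3 in 3·e^(2x) is 4 and in 3·sin(x) is -1/2.
Lower-order terms cancel with the polynomial part, so the numerator is (7/2)·x^3 + o(x^3), and the limit is (7/2)/(1) = 7/2.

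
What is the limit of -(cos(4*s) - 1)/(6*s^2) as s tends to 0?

4/3

Direct substitution gives 0/0.
Apply L'Hôpital: lim (-4*sin(4*s))/(-12*s), still 0/0.
After 2 applications of L'Hôpital's rule the quotient is (-16*cos(4*s))/(-12); substituting s = 0 gives 4/3.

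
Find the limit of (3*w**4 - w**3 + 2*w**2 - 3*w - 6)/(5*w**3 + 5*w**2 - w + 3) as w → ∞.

∞

The numerator has higher degree (4 > 3); the quotient behaves like (3/(5))·w^1 for large |w|.
As w → +∞ this diverges to ∞.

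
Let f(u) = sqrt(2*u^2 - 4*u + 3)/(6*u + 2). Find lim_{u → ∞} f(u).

For large |u|, √(2*u^2 - 4*u + 3) ≈ √2·|u| and the denominator ≈ 6u.
Since u → +∞, |u| = u, giving √2/(6) = √(2)/6.

√(2)/6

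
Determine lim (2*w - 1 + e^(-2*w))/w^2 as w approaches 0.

Direct substitution gives 0/0.
Apply L'Hôpital: lim (2 - 2*e^(-2*w))/(2*w), still 0/0.
After 2 applications of L'Hôpital's rule the quotient is (4*e^(-2*w))/(2); substituting w = 0 gives 2.

2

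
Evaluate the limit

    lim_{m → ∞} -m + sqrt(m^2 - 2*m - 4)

-1

This has the form ∞ − ∞. Multiply and divide by the conjugate √(m^2 - 2*m - 4) + m.
That gives (-2m - 4) / (√(m^2 - 2*m - 4) + m).
Divide numerator and denominator by m: the limit is -2/(2·1) = -1.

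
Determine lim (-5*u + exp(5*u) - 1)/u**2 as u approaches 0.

25/2

Direct substitution gives 0/0.
Apply L'Hôpital: lim (5*e^(5*u) - 5)/(2*u), still 0/0.
After 2 applications of L'Hôpital's rule the quotient is (25*e^(5*u))/(2); substituting u = 0 gives 25/2.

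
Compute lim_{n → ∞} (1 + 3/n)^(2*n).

e^(6)

Let L be the limit and take ln: ln L = lim (2n)·ln(1 + 3/n) = lim (2n)·(3/n + O(1/n²)) = 6.
Hence L = e^(6).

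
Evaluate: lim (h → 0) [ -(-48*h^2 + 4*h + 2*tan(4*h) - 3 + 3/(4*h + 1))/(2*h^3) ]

Substitution gives 0/0 (the numerator vanishes to order 3).
Expand each term to order h^3: the coefficient of h^3 in 3·1/(1 + 4h) is -192 and in 2·tan(4h) is 128/3.
Lower-order terms cancel with the polynomial part, so the numerator is (-448/3)·h^3 + o(h^3), and the limit is (-448/3)/(-2) = 224/3.

224/3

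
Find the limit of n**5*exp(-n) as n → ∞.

Write as n^5/e^{1n}, an ∞/∞ form.
Exponential growth dominates any polynomial, so repeated L'Hôpital (or the standard result) gives 0.

0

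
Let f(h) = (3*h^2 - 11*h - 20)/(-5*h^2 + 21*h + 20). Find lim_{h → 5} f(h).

-19/29

At h = 5 both the top and bottom vanish — a removable singularity. Factoring out (h - 5) from each leaves (3*h + 4)/(-5*h - 4), which at h = 5 equals -19/29.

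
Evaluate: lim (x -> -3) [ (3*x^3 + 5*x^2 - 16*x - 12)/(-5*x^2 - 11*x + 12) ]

At x = -3 both the top and bottom vanish — a removable singularity. Factoring out (x + 3) from each leaves (3*x^2 - 4*x - 4)/(4 - 5*x), which at x = -3 equals 35/19.

35/19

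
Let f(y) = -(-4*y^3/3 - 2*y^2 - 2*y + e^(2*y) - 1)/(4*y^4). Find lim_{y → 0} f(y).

Direct substitution gives 0/0.
Apply L'Hôpital: lim (-4*y^2 - 4*y + 2*e^(2*y) - 2)/(-16*y^3), still 0/0.
Apply L'Hôpital: lim (-8*y + 4*e^(2*y) - 4)/(-48*y^2), still 0/0.
Apply L'Hôpital: lim (8*e^(2*y) - 8)/(-96*y), still 0/0.
After 4 applications of L'Hôpital's rule the quotient is (16*e^(2*y))/(-96); substituting y = 0 gives -1/6.

-1/6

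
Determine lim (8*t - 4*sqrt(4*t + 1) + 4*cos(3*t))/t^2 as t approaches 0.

-10

Substitution gives 0/0; apply L'Hôpital's rule 2 times.
After differentiating numerator and denominator 2 times the quotient is (-36*cos(3*t) + 16/(4*t + 1)^(3/2))/(2); at t = 0 this is -10.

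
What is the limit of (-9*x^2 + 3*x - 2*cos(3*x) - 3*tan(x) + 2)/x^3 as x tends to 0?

Substitution gives 0/0; apply L'Hôpital's rule 3 times.
After differentiating numerator and denominator 3 times the quotient is (-54*sin(3*x) - 18*tan(x)^4 - 24*tan(x)^2 - 6)/(6); at x = 0 this is -1.

-1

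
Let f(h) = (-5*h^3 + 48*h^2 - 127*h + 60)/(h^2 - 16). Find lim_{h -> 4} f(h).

17/8

Direct substitution gives 0/0, so factor. Both numerator and denominator have (h - 4) as a factor.
After cancelling, the expression reduces to (-5*h^2 + 28*h - 15)/(h + 4).
Substituting h = 4 gives 17/8.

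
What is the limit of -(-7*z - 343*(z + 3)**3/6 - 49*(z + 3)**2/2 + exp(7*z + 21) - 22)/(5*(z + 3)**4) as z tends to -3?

Direct substitution gives 0/0.
Apply L'Hôpital: lim (-49*z - 343*(z + 3)^2/2 + 7*e^(7*z + 21) - 154)/(-20*(z + 3)^3), still 0/0.
Apply L'Hôpital: lim (-343*z + 49*e^(7*z + 21) - 1078)/(-60*(z + 3)^2), still 0/0.
Apply L'Hôpital: lim (343*e^(7*z + 21) - 343)/(-120*z - 360), still 0/0.
After 4 applications of L'Hôpital's rule the quotient is (2401*e^(7*z + 21))/(-120); substituting z = -3 gives -2401/120.

-2401/120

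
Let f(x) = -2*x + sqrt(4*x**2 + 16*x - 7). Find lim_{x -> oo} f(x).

4

An ∞ − ∞ form. Rationalising with the conjugate, the difference becomes (16x - 7) / (√(4*x^2 + 16*x - 7) + 2x).
For large x the denominator behaves like 2·2x, so the quotient tends to 16/4 = 4.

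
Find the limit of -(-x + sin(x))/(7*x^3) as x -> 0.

1/42

Direct substitution gives 0/0.
Apply L'Hôpital: lim (cos(x) - 1)/(-21*x^2), still 0/0.
Apply L'Hôpital: lim (-sin(x))/(-42*x), still 0/0.
After 3 applications of L'Hôpital's rule the quotient is (-cos(x))/(-42); substituting x = 0 gives 1/42.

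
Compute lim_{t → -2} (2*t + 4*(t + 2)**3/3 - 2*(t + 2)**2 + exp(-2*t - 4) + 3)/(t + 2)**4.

2/3

Direct substitution gives 0/0.
Apply L'Hôpital: lim (-4*t + 4*(t + 2)^2 - 2*e^(-2*t - 4) - 6)/(4*(t + 2)^3), still 0/0.
Apply L'Hôpital: lim (8*t + 4*e^(-2*t - 4) + 12)/(12*(t + 2)^2), still 0/0.
Apply L'Hôpital: lim (8 - 8*e^(-2*t - 4))/(24*t + 48), still 0/0.
After 4 applications of L'Hôpital's rule the quotient is (16*e^(-2*t - 4))/(24); substituting t = -2 gives 2/3.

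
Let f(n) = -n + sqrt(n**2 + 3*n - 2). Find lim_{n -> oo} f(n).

3/2

This has the form ∞ − ∞. Multiply and divide by the conjugate √(n^2 + 3*n - 2) + n.
That gives (3n - 2) / (√(n^2 + 3*n - 2) + n).
Divide numerator and denominator by n: the limit is 3/(2·1) = 3/2.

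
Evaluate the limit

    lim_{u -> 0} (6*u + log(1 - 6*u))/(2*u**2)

-9

Direct substitution gives 0/0.
Apply L'Hôpital: lim (6 - 6/(1 - 6*u))/(4*u), still 0/0.
After 2 applications of L'Hôpital's rule the quotient is (-36/(1 - 6*u)^2)/(4); substituting u = 0 gives -9.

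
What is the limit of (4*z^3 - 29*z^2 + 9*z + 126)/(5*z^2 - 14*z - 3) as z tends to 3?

-57/16

Direct substitution gives 0/0, so factor. Both numerator and denominator have (z - 3) as a factor.
After cancelling, the expression reduces to (4*z^2 - 17*z - 42)/(5*z + 1).
Substituting z = 3 gives -57/16.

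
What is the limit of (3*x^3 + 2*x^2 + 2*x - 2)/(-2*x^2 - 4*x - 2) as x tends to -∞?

∞

The numerator has higher degree (3 > 2); the quotient behaves like (3/(-2))·x^1 for large |x|.
As x → −∞ this diverges to ∞.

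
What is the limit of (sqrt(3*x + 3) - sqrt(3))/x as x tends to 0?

A 0/0 form; rationalise with √(3 + 3x) + √3. This collapses the numerator to 3x, leaving 3/(√(3 + 3x) + √3) → 3/(2√3) = √(3)/2.

√(3)/2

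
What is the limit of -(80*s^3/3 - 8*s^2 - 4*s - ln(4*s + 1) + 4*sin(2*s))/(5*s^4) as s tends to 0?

Substitution gives 0/0 (the numerator vanishes to order 4).
Expand each term to order s^4: the coefficient of s^4 in −ln(1 + 4s) is 64 and in 4·sin(2s) is 0.
Lower-order terms cancel with the polynomial part, so the numerator is (64)·s^4 + o(s^4), and the limit is (64)/(-5) = -64/5.

-64/5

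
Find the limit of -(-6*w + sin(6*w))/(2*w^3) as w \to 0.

18

Direct substitution gives 0/0.
Apply L'Hôpital: lim (6*cos(6*w) - 6)/(-6*w^2), still 0/0.
Apply L'Hôpital: lim (-36*sin(6*w))/(-12*w), still 0/0.
After 3 applications of L'Hôpital's rule the quotient is (-216*cos(6*w))/(-12); substituting w = 0 gives 18.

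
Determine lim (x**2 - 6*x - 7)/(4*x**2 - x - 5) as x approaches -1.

8/9

Direct substitution gives 0/0, so factor. Both numerator and denominator have (x + 1) as a factor.
After cancelling, the expression reduces to (x - 7)/(4*x - 5).
Substituting x = -1 gives 8/9.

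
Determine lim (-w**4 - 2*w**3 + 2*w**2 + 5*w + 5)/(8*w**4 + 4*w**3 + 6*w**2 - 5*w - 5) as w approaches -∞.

Numerator and denominator both have degree 4.
Dividing every term by w^4, all lower-order terms vanish and the limit is the ratio of leading coefficients, -1/(8) = -1/8.

-1/8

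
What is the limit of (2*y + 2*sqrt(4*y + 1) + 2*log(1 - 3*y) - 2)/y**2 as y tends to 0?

-13

Substitution gives 0/0 (the numerator vanishes to order 2).
Expand each term to order y^2: the coefficient of y^2 in 2·√(1 + 4y) is -4 and in 2·ln(1 - 3y) is -9.
Lower-order terms cancel with the polynomial part, so the numerator is (-13)·y^2 + o(y^2), and the limit is (-13)/(1) = -13.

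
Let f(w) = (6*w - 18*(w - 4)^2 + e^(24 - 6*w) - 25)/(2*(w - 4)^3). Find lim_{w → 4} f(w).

Direct substitution gives 0/0.
Apply L'Hôpital: lim (-36*w - 6*e^(24 - 6*w) + 150)/(6*(w - 4)^2), still 0/0.
Apply L'Hôpital: lim (36*e^(24 - 6*w) - 36)/(12*w - 48), still 0/0.
After 3 applications of L'Hôpital's rule the quotient is (-216*e^(24 - 6*w))/(12); substituting w = 4 gives -18.

-18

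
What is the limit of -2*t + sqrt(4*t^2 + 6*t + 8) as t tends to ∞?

3/2

An ∞ − ∞ form. Rationalising with the conjugate, the difference becomes (6t + 8) / (√(4*t^2 + 6*t + 8) + 2t).
For large t the denominator behaves like 2·2t, so the quotient tends to 6/4 = 3/2.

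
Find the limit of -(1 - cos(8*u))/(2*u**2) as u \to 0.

-16

Substitution gives 0/0.
Use (1 − cos θ)/θ² → 1/2 with θ = 8u: the limit is 8²/(2·(-2)) = -16.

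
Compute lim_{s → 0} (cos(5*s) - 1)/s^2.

Direct substitution gives 0/0.
Apply L'Hôpital: lim (-5*sin(5*s))/(2*s), still 0/0.
After 2 applications of L'Hôpital's rule the quotient is (-25*cos(5*s))/(2); substituting s = 0 gives -25/2.

-25/2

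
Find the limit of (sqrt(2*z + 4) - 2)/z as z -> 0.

A 0/0 form; rationalise with √(4 + 2z) + √4. This collapses the numerator to 2z, leaving 2/(√(4 + 2z) + √4) → 2/(2√4) = 1/2.

1/2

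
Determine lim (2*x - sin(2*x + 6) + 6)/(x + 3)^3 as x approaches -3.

4/3

Direct substitution gives 0/0.
Apply L'Hôpital: lim (2 - 2*cos(2*x + 6))/(3*(x + 3)^2), still 0/0.
Apply L'Hôpital: lim (4*sin(2*x + 6))/(6*x + 18), still 0/0.
After 3 applications of L'Hôpital's rule the quotient is (8*cos(2*x + 6))/(6); substituting x = -3 gives 4/3.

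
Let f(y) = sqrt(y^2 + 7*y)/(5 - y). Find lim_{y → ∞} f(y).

For large |y|, √(y^2 + 7*y) ≈ √1·|y| and the denominator ≈ -y.
Since y → +∞, |y| = y, giving √1/(-1) = -1.

-1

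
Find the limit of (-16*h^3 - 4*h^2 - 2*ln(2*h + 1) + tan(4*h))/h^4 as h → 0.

8

Substitution gives 0/0 (the numerator vanishes to order 4).
Expand each term to order h^4: the coefficient of h^4 in tan(4h) is 0 and in -2·ln(1 + 2h) is 8.
Lower-order terms cancel with the polynomial part, so the numerator is (8)·h^4 + o(h^4), and the limit is (8)/(1) = 8.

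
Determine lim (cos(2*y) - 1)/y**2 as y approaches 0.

-2

Direct substitution gives 0/0.
Apply L'Hôpital: lim (-2*sin(2*y))/(2*y), still 0/0.
After 2 applications of L'Hôpital's rule the quotient is (-4*cos(2*y))/(2); substituting y = 0 gives -2.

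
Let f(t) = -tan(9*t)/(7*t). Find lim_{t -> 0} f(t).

-9/7

Substitution gives 0/0.
Since tan(u)/u → 1 as u → 0, tan(9t)/(9t) → 1 and the limit is 9/(-7) = -9/7.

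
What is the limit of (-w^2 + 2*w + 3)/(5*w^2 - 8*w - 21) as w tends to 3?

Since w = 3 makes numerator and denominator zero, (w - 3) divides both.
Cancelling it gives (-w - 1)/(5*w + 7); now plug in w = 3 to get -2/11.

-2/11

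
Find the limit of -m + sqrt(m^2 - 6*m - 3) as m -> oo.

An ∞ − ∞ form. Rationalising with the conjugate, the difference becomes (-6m - 3) / (√(m^2 - 6*m - 3) + m).
For large m the denominator behaves like 2·m, so the quotient tends to -6/2 = -3.

-3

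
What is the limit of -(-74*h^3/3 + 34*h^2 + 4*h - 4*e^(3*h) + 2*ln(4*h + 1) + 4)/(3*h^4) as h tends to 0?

Substitution gives 0/0 (the numerator vanishes to order 4).
Expand each term to order h^4: the coefficient of h^4 in -4·e^(3h) is -27/2 and in 2·ln(1 + 4h) is -128.
Lower-order terms cancel with the polynomial part, so the numerator is (-283/2)·h^4 + o(h^4), and the limit is (-283/2)/(-3) = 283/6.

283/6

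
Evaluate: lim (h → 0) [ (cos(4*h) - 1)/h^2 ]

Direct substitution gives 0/0.
Apply L'Hôpital: lim (-4*sin(4*h))/(2*h), still 0/0.
After 2 applications of L'Hôpital's rule the quotient is (-16*cos(4*h))/(2); substituting h = 0 gives -8.

-8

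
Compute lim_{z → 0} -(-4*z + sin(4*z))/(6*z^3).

Direct substitution gives 0/0.
Apply L'Hôpital: lim (4*cos(4*z) - 4)/(-18*z^2), still 0/0.
Apply L'Hôpital: lim (-16*sin(4*z))/(-36*z), still 0/0.
After 3 applications of L'Hôpital's rule the quotient is (-64*cos(4*z))/(-36); substituting z = 0 gives 16/9.

16/9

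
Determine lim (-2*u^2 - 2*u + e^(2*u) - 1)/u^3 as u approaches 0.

Direct substitution gives 0/0.
Apply L'Hôpital: lim (-4*u + 2*e^(2*u) - 2)/(3*u^2), still 0/0.
Apply L'Hôpital: lim (4*e^(2*u) - 4)/(6*u), still 0/0.
After 3 applications of L'Hôpital's rule the quotient is (8*e^(2*u))/(6); substituting u = 0 gives 4/3.

4/3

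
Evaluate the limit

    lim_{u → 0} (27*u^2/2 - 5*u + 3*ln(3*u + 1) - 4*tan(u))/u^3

Substitution gives 0/0 (the numerator vanishes to order 3).
Expand each term to order u^3: the coefficient of u^3 in 3·ln(1 + 3u) is 27 and in -4·tan(u) is -4/3.
Lower-order terms cancel with the polynomial part, so the numerator is (77/3)·u^3 + o(u^3), and the limit is (77/3)/(1) = 77/3.

77/3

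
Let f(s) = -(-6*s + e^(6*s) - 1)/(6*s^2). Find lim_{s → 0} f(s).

-3

Direct substitution gives 0/0.
Apply L'Hôpital: lim (6*e^(6*s) - 6)/(-12*s), still 0/0.
After 2 applications of L'Hôpital's rule the quotient is (36*e^(6*s))/(-12); substituting s = 0 gives -3.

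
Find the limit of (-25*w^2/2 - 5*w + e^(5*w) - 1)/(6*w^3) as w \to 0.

Direct substitution gives 0/0.
Apply L'Hôpital: lim (-25*w + 5*e^(5*w) - 5)/(18*w^2), still 0/0.
Apply L'Hôpital: lim (25*e^(5*w) - 25)/(36*w), still 0/0.
After 3 applications of L'Hôpital's rule the quotient is (125*e^(5*w))/(36); substituting w = 0 gives 125/36.

125/36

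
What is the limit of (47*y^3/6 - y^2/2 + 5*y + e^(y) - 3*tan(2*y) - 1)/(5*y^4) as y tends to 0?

1/120

Substitution gives 0/0; apply L'Hôpital's rule 4 times.
After differentiating numerator and denominator 4 times the quotient is (e^(y) - 1152*tan(2*y)^5 - 1920*tan(2*y)^3 - 768*tan(2*y))/(120); at y = 0 this is 1/120.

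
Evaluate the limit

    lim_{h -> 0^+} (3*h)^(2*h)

1

Base → 0⁺ and exponent → 0⁺: a 0^0 form.
Take logs: 2h·ln(3h). This is 0·(−∞); rewriting as ln(3h)/(1/(2h)) and applying L'Hôpital gives 0.
Hence the limit is e^0 = 1.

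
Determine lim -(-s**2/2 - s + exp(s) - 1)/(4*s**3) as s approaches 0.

Direct substitution gives 0/0.
Apply L'Hôpital: lim (-s + e^(s) - 1)/(-12*s^2), still 0/0.
Apply L'Hôpital: lim (e^(s) - 1)/(-24*s), still 0/0.
After 3 applications of L'Hôpital's rule the quotient is (e^(s))/(-24); substituting s = 0 gives -1/24.

-1/24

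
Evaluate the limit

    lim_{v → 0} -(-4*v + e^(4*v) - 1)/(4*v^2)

Direct substitution gives 0/0.
Apply L'Hôpital: lim (4*e^(4*v) - 4)/(-8*v), still 0/0.
After 2 applications of L'Hôpital's rule the quotient is (16*e^(4*v))/(-8); substituting v = 0 gives -2.

-2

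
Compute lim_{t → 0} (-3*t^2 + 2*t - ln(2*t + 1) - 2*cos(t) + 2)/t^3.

-8/3

Substitution gives 0/0 (the numerator vanishes to order 3).
Expand each term to order t^3: the coefficient of t^3 in -2·cos(t) is 0 and in −ln(1 + 2t) is -8/3.
Lower-order terms cancel with the polynomial part, so the numerator is (-8/3)·t^3 + o(t^3), and the limit is (-8/3)/(1) = -8/3.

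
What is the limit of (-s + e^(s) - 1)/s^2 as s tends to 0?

1/2

Direct substitution gives 0/0.
Apply L'Hôpital: lim (e^(s) - 1)/(2*s), still 0/0.
After 2 applications of L'Hôpital's rule the quotient is (e^(s))/(2); substituting s = 0 gives 1/2.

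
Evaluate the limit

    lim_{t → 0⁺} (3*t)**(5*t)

1

Base → 0⁺ and exponent → 0⁺: a 0^0 form.
Take logs: 5t·ln(3t). This is 0·(−∞); rewriting as ln(3t)/(1/(5t)) and applying L'Hôpital gives 0.
Hence the limit is e^0 = 1.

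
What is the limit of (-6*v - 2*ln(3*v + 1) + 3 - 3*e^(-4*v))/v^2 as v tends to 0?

-15

Substitution gives 0/0 (the numerator vanishes to order 2).
Expand each term to order v^2: the coefficient of v^2 in -2·ln(1 + 3v) is 9 and in -3·e^(-4v) is -24.
Lower-order terms cancel with the polynomial part, so the numerator is (-15)·v^2 + o(v^2), and the limit is (-15)/(1) = -15.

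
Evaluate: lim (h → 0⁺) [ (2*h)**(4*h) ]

1

Base → 0⁺ and exponent → 0⁺: a 0^0 form.
Take logs: 4h·ln(2h). This is 0·(−∞); rewriting as ln(2h)/(1/(4h)) and applying L'Hôpital gives 0.
Hence the limit is e^0 = 1.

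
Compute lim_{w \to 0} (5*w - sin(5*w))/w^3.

125/6

Direct substitution gives 0/0.
Apply L'Hôpital: lim (5 - 5*cos(5*w))/(3*w^2), still 0/0.
Apply L'Hôpital: lim (25*sin(5*w))/(6*w), still 0/0.
After 3 applications of L'Hôpital's rule the quotient is (125*cos(5*w))/(6); substituting w = 0 gives 125/6.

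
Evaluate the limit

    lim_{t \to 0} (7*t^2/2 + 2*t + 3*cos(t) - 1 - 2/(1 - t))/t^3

Substitution gives 0/0 (the numerator vanishes to order 3).
Expand each term to order t^3: the coefficient of t^3 in -2·1/(1 - t) is -2 and in 3·cos(t) is 0.
Lower-order terms cancel with the polynomial part, so the numerator is (-2)·t^3 + o(t^3), and the limit is (-2)/(1) = -2.

-2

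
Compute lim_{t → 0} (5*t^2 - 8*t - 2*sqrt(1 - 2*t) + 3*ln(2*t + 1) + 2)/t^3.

9

Substitution gives 0/0 (the numerator vanishes to order 3).
Expand each term to order t^3: the coefficient of t^3 in 3·ln(1 + 2t) is 8 and in -2·√(1 - 2t) is 1.
Lower-order terms cancel with the polynomial part, so the numerator is (9)·t^3 + o(t^3), and the limit is (9)/(1) = 9.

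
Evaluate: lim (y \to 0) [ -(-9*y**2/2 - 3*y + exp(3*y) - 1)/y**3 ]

Direct substitution gives 0/0.
Apply L'Hôpital: lim (-9*y + 3*e^(3*y) - 3)/(-3*y^2), still 0/0.
Apply L'Hôpital: lim (9*e^(3*y) - 9)/(-6*y), still 0/0.
After 3 applications of L'Hôpital's rule the quotient is (27*e^(3*y))/(-6); substituting y = 0 gives -9/2.

-9/2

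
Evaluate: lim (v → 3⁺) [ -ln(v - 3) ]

As v → 3⁺, v - 3 → 0⁺ and ln(v - 3) → −∞.
Multiplying by -1 gives ∞.

∞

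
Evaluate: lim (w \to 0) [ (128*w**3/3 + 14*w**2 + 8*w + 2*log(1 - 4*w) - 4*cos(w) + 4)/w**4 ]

-769/6

Substitution gives 0/0; apply L'Hôpital's rule 4 times.
After differentiating numerator and denominator 4 times the quotient is (-4*cos(w) - 3072/(4*w - 1)^4)/(24); at w = 0 this is -769/6.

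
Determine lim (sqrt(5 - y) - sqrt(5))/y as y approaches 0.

-√(5)/10

A 0/0 form; rationalise with √(5 - y) + √5. This collapses the numerator to -y, leaving -1/(√(5 - y) + √5) → -1/(2√5) = -√(5)/10.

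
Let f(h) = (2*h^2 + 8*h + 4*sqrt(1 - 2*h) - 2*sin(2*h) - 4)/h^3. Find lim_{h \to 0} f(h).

Substitution gives 0/0; apply L'Hôpital's rule 3 times.
After differentiating numerator and denominator 3 times the quotient is (16*cos(2*h) - 12/(1 - 2*h)^(5/2))/(6); at h = 0 this is 2/3.

2/3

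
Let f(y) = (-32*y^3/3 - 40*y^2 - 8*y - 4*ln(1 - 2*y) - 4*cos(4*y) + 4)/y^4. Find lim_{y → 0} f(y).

Substitution gives 0/0; apply L'Hôpital's rule 4 times.
After differentiating numerator and denominator 4 times the quotient is (-1024*cos(4*y) + 384/(2*y - 1)^4)/(24); at y = 0 this is -80/3.

-80/3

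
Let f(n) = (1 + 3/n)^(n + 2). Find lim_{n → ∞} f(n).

e^(3)

Let L be the limit and take ln: ln L = lim (n + 2)·ln(1 + 3/n) = lim (n + 2)·(3/n + O(1/n²)) = 3.
Hence L = e^(3).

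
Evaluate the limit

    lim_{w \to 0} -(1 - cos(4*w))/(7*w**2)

-8/7

Substitution gives 0/0.
Use (1 − cos u)/u² → 1/2 with u = 4w: the limit is 4²/(2·(-7)) = -8/7.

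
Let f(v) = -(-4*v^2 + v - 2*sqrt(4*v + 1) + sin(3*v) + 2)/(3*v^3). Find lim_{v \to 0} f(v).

Substitution gives 0/0 (the numerator vanishes to order 3).
Expand each term to order v^3: the coefficient of v^3 in sin(3v) is -9/2 and in -2·√(1 + 4v) is -8.
Lower-order terms cancel with the polynomial part, so the numerator is (-25/2)·v^3 + o(v^3), and the limit is (-25/2)/(-3) = 25/6.

25/6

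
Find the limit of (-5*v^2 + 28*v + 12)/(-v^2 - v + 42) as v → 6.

Since v = 6 makes numerator and denominator zero, (v - 6) divides both.
Cancelling it gives (-5*v - 2)/(-v - 7); now plug in v = 6 to get 32/13.

32/13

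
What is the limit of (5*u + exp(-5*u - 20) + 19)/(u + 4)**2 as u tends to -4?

25/2

Direct substitution gives 0/0.
Apply L'Hôpital: lim (5 - 5*e^(-5*u - 20))/(2*u + 8), still 0/0.
After 2 applications of L'Hôpital's rule the quotient is (25*e^(-5*u - 20))/(2); substituting u = -4 gives 25/2.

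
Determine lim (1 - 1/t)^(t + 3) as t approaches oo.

e^(-1)

Let L be the limit and take ln: ln L = lim (t + 3)·ln(1 - 1/t) = lim (t + 3)·(-1/t + O(1/t²)) = -1.
Hence L = e^(-1).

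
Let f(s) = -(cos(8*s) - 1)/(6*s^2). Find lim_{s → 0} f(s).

16/3

Direct substitution gives 0/0.
Apply L'Hôpital: lim (-8*sin(8*s))/(-12*s), still 0/0.
After 2 applications of L'Hôpital's rule the quotient is (-64*cos(8*s))/(-12); substituting s = 0 gives 16/3.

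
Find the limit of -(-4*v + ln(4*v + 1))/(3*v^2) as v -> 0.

8/3

Direct substitution gives 0/0.
Apply L'Hôpital: lim (-4 + 4/(4*v + 1))/(-6*v), still 0/0.
After 2 applications of L'Hôpital's rule the quotient is (-16/(4*v + 1)^2)/(-6); substituting v = 0 gives 8/3.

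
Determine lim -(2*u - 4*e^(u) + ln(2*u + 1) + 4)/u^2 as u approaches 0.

4

Substitution gives 0/0 (the numerator vanishes to order 2).
Expand each term to order u^2: the coefficient of u^2 in ln(1 + 2u) is -2 and in -4·e^(u) is -2.
Lower-order terms cancel with the polynomial part, so the numerator is (-4)·u^2 + o(u^2), and the limit is (-4)/(-1) = 4.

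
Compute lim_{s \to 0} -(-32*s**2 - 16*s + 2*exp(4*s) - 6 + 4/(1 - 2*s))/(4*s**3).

Substitution gives 0/0 (the numerator vanishes to order 3).
Expand each term to order s^3: the coefficient of s^3 in 4·1/(1 - 2s) is 32 and in 2·e^(4s) is 64/3.
Lower-order terms cancel with the polynomial part, so the numerator is (160/3)·s^3 + o(s^3), and the limit is (160/3)/(-4) = -40/3.

-40/3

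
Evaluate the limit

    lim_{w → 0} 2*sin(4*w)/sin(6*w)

Substitution gives 0/0.
Divide numerator and denominator by w: sin(4w)/w → 4 and sin(6w)/w → 6, so the limit is 2·4/6 = 4/3.

4/3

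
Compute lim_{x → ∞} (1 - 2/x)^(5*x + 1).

e^(-10)

The base → 1 and the exponent → ∞: a 1^∞ form.
Take logarithms: (5x + 1)·ln(1 - 2/x). Since ln(1+u) ~ u for small u, this behaves like (5x)·(-2/x) → -10.
So the limit is e^(-10).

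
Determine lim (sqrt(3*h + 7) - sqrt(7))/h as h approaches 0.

3*√(7)/14

A 0/0 form; rationalise with √(7 + 3h) + √7. This collapses the numerator to 3h, leaving 3/(√(7 + 3h) + √7) → 3/(2√7) = 3*√(7)/14.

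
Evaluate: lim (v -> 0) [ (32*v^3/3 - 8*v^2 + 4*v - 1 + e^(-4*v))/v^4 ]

32/3

Direct substitution gives 0/0.
Apply L'Hôpital: lim (32*v^2 - 16*v + 4 - 4*e^(-4*v))/(4*v^3), still 0/0.
Apply L'Hôpital: lim (64*v - 16 + 16*e^(-4*v))/(12*v^2), still 0/0.
Apply L'Hôpital: lim (64 - 64*e^(-4*v))/(24*v), still 0/0.
After 4 applications of L'Hôpital's rule the quotient is (256*e^(-4*v))/(24); substituting v = 0 gives 32/3.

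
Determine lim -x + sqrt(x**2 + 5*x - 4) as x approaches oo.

5/2

This has the form ∞ − ∞. Multiply and divide by the conjugate √(x^2 + 5*x - 4) + x.
That gives (5x - 4) / (√(x^2 + 5*x - 4) + x).
Divide numerator and denominator by x: the limit is 5/(2·1) = 5/2.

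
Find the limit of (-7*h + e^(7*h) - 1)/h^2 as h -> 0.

49/2

Direct substitution gives 0/0.
Apply L'Hôpital: lim (7*e^(7*h) - 7)/(2*h), still 0/0.
After 2 applications of L'Hôpital's rule the quotient is (49*e^(7*h))/(2); substituting h = 0 gives 49/2.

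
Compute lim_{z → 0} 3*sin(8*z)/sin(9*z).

8/3

Substitution gives 0/0.
Divide numerator and denominator by z: sin(8z)/z → 8 and sin(9z)/z → 9, so the limit is 3·8/9 = 8/3.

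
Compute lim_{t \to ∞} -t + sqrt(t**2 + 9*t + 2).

9/2

This has the form ∞ − ∞. Multiply and divide by the conjugate √(t^2 + 9*t + 2) + t.
That gives (9t + 2) / (√(t^2 + 9*t + 2) + t).
Divide numerator and denominator by t: the limit is 9/(2·1) = 9/2.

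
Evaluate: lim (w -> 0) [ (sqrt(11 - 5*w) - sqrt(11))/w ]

Substitution gives 0/0. Multiply numerator and denominator by the conjugate √(11 - 5w) + √11.
The numerator becomes (11 - 5w) − 11 = -5w, so the expression simplifies to -5/(√(11 - 5w) + √11).
Letting w → 0 gives -5/(2√11) = -5*√(11)/22.

-5*√(11)/22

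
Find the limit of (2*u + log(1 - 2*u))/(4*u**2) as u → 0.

-1/2

Direct substitution gives 0/0.
Apply L'Hôpital: lim (2 - 2/(1 - 2*u))/(8*u), still 0/0.
After 2 applications of L'Hôpital's rule the quotient is (-4/(1 - 2*u)^2)/(8); substituting u = 0 gives -1/2.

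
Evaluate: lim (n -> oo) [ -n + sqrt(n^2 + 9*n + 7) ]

9/2

This has the form ∞ − ∞. Multiply and divide by the conjugate √(n^2 + 9*n + 7) + n.
That gives (9n + 7) / (√(n^2 + 9*n + 7) + n).
Divide numerator and denominator by n: the limit is 9/(2·1) = 9/2.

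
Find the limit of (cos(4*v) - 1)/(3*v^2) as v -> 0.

Direct substitution gives 0/0.
Apply L'Hôpital: lim (-4*sin(4*v))/(6*v), still 0/0.
After 2 applications of L'Hôpital's rule the quotient is (-16*cos(4*v))/(6); substituting v = 0 gives -8/3.

-8/3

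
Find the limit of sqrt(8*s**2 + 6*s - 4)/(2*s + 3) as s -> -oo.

-√(2)

For large |s|, √(8*s^2 + 6*s - 4) ≈ √8·|s| and the denominator ≈ 2s.
Since s → −∞, |s| = −s, giving −√8/(2) = -√(2).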